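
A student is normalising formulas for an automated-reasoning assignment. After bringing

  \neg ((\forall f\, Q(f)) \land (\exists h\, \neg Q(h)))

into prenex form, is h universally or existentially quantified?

Push ¬ through the quantifiers and connectives to reach negation normal form:
  (\exists f\, \neg Q(f)) \lor (\forall h\, Q(h))
All bound variables are already distinct, so no renaming is needed.
Extract every quantifier outward, since the variables are now distinct and don't occur free across branches:
  \exists f\, \forall h\, (\neg Q(f) \lor Q(h))
The quantifier \exists h sits under an odd number of negations, so it flips to \forall h.

universal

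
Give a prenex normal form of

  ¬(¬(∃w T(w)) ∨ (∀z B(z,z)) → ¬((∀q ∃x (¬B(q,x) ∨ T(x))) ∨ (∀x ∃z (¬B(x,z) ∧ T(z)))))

Rewrite implications/biconditionals: A → B as ¬A ∨ B.
  ¬(¬(¬(∃w T(w)) ∨ (∀z B(z,z))) ∨ ¬((∀q ∃x (¬B(q,x) ∨ T(x))) ∨ (∀x ∃z (¬B(x,z) ∧ T(z)))))
Drive negations inward (¬∀x A ≡ ∃x ¬A, ¬∃x A ≡ ∀x ¬A, De Morgan for ∧/∨):
  ((∀w ¬T(w)) ∨ (∀z B(z,z))) ∧ ((∀q ∃x (¬B(q,x) ∨ T(x))) ∨ (∀x ∃z (¬B(x,z) ∧ T(z))))
Rename bound variables to avoid capture: x↦u1, z↦y.
  ((∀w ¬T(w)) ∨ (∀z B(z,z))) ∧ ((∀q ∃x (¬B(q,x) ∨ T(x))) ∨ (∀u1 ∃y (¬B(u1,y) ∧ T(y))))
Pull the quantifiers to the front (each side's bound variable is not free in the other side):
  ∀w ∀z ∀q ∃x ∀u1 ∃y ((¬T(w) ∨ B(z,z)) ∧ (¬B(q,x) ∨ T(x) ∨ ¬B(u1,y) ∧ T(y)))

∀w ∀z ∀q ∃x ∀u1 ∃y ((¬T(w) ∨ B(z,z)) ∧ (¬B(q,x) ∨ T(x) ∨ ¬B(u1,y) ∧ T(y)))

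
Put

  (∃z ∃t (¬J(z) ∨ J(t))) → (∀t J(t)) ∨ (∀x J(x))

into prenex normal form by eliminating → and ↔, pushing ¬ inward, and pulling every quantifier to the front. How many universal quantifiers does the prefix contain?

First replace A → B with ¬A ∨ B.
  ¬(∃z ∃t (¬J(z) ∨ J(t))) ∨ (∀t J(t)) ∨ (∀x J(x))
Move each ¬ inward, flipping quantifiers it crosses:
  (∀z ∀t (J(z) ∧ ¬J(t))) ∨ (∀t J(t)) ∨ (∀x J(x))
Rename bound variables to avoid capture: t↦z1.
  (∀z ∀t (J(z) ∧ ¬J(t))) ∨ (∀z1 J(z1)) ∨ (∀x J(x))
Extract every quantifier outward, since the variables are now distinct and don't occur free across branches:
  ∀z ∀t ∀z1 ∀x (J(z) ∧ ¬J(t) ∨ J(z1) ∨ J(x))
The prefix is ∀z ∀t ∀z1 ∀x: 4 universal, 0 existential.

4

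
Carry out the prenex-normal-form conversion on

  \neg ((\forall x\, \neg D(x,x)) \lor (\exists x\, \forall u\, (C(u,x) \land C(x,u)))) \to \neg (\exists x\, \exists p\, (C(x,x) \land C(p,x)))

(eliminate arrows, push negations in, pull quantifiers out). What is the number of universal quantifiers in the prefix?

Eliminate → and ↔ using ¬ and ∨.
  \neg \neg ((\forall x\, \neg D(x,x)) \lor (\exists x\, \forall u\, (C(u,x) \land C(x,u)))) \lor \neg (\exists x\, \exists p\, (C(x,x) \land C(p,x)))
Drive negations inward (¬∀x A ≡ ∃x ¬A, ¬∃x A ≡ ∀x ¬A, De Morgan for ∧/∨):
  (\forall x\, \neg D(x,x)) \lor (\exists x\, \forall u\, (C(u,x) \land C(x,u))) \lor (\forall x\, \forall p\, (\neg C(x,x) \lor \neg C(p,x)))
Standardize variables apart so no two quantifiers bind the same name: x↦a, x↦r.
  (\forall x\, \neg D(x,x)) \lor (\exists a\, \forall u\, (C(u,a) \land C(a,u))) \lor (\forall r\, \forall p\, (\neg C(r,r) \lor \neg C(p,r)))
Pull the quantifiers to the front (each side's bound variable is not free in the other side):
  \forall x\, \exists a\, \forall u\, \forall r\, \forall p\, (\neg D(x,x) \lor C(u,a) \land C(a,u) \lor \neg C(r,r) \lor \neg C(p,r))
The prefix is \forall x \exists a \forall u \forall r \forall p: 4 universal, 1 existential.

4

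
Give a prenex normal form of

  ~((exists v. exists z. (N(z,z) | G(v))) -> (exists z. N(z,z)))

Eliminate → and ↔ using ¬ and ∨.
  ~(~(exists v. exists z. (N(z,z) | G(v))) | (exists z. N(z,z)))
Drive negations inward (¬∀x A ≡ ∃x ¬A, ¬∃x A ≡ ∀x ¬A, De Morgan for ∧/∨):
  (exists v. exists z. (N(z,z) | G(v))) & (forall z. ~N(z,z))
Rename bound variables to avoid capture: z↦w.
  (exists v. exists z. (N(z,z) | G(v))) & (forall w. ~N(w,w))
Pull the quantifiers to the front (each side's bound variable is not free in the other side):
  exists v. exists z. forall w. ((N(z,z) | G(v)) & ~N(w,w))

exists v. exists z. forall w. ((N(z,z) | G(v)) & ~N(w,w))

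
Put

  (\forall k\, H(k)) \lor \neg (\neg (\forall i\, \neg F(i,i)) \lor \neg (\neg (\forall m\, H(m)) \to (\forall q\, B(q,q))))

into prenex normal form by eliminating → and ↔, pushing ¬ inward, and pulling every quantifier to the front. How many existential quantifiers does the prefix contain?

0

First replace A → B with ¬A ∨ B.
  (\forall k\, H(k)) \lor \neg (\neg (\forall i\, \neg F(i,i)) \lor \neg (\neg \neg (\forall m\, H(m)) \lor (\forall q\, B(q,q))))
Push ¬ through the quantifiers and connectives to reach negation normal form:
  (\forall k\, H(k)) \lor (\forall i\, \neg F(i,i)) \land ((\forall m\, H(m)) \lor (\forall q\, B(q,q)))
Finally move all quantifiers to the prefix:
  \forall k\, \forall i\, \forall m\, \forall q\, (H(k) \lor \neg F(i,i) \land (H(m) \lor B(q,q)))
The prefix is \forall k \forall i \forall m \forall q: 4 universal, 0 existential.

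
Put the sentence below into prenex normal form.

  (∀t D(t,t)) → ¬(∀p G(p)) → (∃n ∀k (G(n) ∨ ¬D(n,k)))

∃t ∀p ∃n ∀k (¬D(t,t) ∨ G(p) ∨ G(n) ∨ ¬D(n,k))

Rewrite implications/biconditionals: A → B as ¬A ∨ B.
  ¬(∀t D(t,t)) ∨ ¬¬(∀p G(p)) ∨ (∃n ∀k (G(n) ∨ ¬D(n,k)))
Push ¬ through the quantifiers and connectives to reach negation normal form:
  (∃t ¬D(t,t)) ∨ (∀p G(p)) ∨ (∃n ∀k (G(n) ∨ ¬D(n,k)))
All bound variables are already distinct, so no renaming is needed.
Extract every quantifier outward, since the variables are now distinct and don't occur free across branches:
  ∃t ∀p ∃n ∀k (¬D(t,t) ∨ G(p) ∨ G(n) ∨ ¬D(n,k))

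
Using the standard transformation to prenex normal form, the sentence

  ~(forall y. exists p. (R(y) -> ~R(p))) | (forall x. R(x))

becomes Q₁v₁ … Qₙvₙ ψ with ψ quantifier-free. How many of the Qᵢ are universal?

2

First replace A → B with ¬A ∨ B.
  ~(forall y. exists p. (~R(y) | ~R(p))) | (forall x. R(x))
Drive negations inward (¬∀x A ≡ ∃x ¬A, ¬∃x A ≡ ∀x ¬A, De Morgan for ∧/∨):
  (exists y. forall p. (R(y) & R(p))) | (forall x. R(x))
All bound variables are already distinct, so no renaming is needed.
Extract every quantifier outward, since the variables are now distinct and don't occur free across branches:
  exists y. forall p. forall x. (R(y) & R(p) | R(x))
The prefix is exists y forall p forall x: 2 universal, 1 existential.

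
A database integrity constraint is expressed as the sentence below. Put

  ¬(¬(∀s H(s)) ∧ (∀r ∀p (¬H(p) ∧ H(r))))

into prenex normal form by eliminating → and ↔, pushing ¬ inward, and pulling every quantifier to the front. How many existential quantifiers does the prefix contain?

Push ¬ through the quantifiers and connectives to reach negation normal form:
  (∀s H(s)) ∨ (∃r ∃p (H(p) ∨ ¬H(r)))
All bound variables are already distinct, so no renaming is needed.
Extract every quantifier outward, since the variables are now distinct and don't occur free across branches:
  ∀s ∃r ∃p (H(s) ∨ H(p) ∨ ¬H(r))
The prefix is ∀s ∃r ∃p: 1 universal, 2 existential.

2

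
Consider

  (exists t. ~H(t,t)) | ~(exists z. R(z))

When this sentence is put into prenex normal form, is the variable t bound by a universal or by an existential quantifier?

existential

Drive negations inward (¬∀x A ≡ ∃x ¬A, ¬∃x A ≡ ∀x ¬A, De Morgan for ∧/∨):
  (exists t. ~H(t,t)) | (forall z. ~R(z))
Finally move all quantifiers to the prefix:
  exists t. forall z. (~H(t,t) | ~R(z))
The quantifier exists t sits under an even number of negations, so it remains existential.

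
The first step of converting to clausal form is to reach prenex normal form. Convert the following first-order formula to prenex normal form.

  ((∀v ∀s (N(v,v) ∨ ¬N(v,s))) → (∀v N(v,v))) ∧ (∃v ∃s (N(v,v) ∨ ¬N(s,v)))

Rewrite implications/biconditionals: A → B as ¬A ∨ B.
  (¬(∀v ∀s (N(v,v) ∨ ¬N(v,s))) ∨ (∀v N(v,v))) ∧ (∃v ∃s (N(v,v) ∨ ¬N(s,v)))
Drive negations inward (¬∀x A ≡ ∃x ¬A, ¬∃x A ≡ ∀x ¬A, De Morgan for ∧/∨):
  ((∃v ∃s (¬N(v,v) ∧ N(v,s))) ∨ (∀v N(v,v))) ∧ (∃v ∃s (N(v,v) ∨ ¬N(s,v)))
Standardize variables apart so no two quantifiers bind the same name: v↦a, v↦y, s↦v1.
  ((∃v ∃s (¬N(v,v) ∧ N(v,s))) ∨ (∀a N(a,a))) ∧ (∃y ∃v1 (N(y,y) ∨ ¬N(v1,y)))
Extract every quantifier outward, since the variables are now distinct and don't occur free across branches:
  ∃v ∃s ∀a ∃y ∃v1 ((¬N(v,v) ∧ N(v,s) ∨ N(a,a)) ∧ (N(y,y) ∨ ¬N(v1,y)))

∃v ∃s ∀a ∃y ∃v1 ((¬N(v,v) ∧ N(v,s) ∨ N(a,a)) ∧ (N(y,y) ∨ ¬N(v1,y)))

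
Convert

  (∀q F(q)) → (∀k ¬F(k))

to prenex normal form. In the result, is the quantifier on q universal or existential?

existential

Eliminate → and ↔ using ¬ and ∨.
  ¬(∀q F(q)) ∨ (∀k ¬F(k))
Push ¬ through the quantifiers and connectives to reach negation normal form:
  (∃q ¬F(q)) ∨ (∀k ¬F(k))
All bound variables are already distinct, so no renaming is needed.
Pull the quantifiers to the front (each side's bound variable is not free in the other side):
  ∃q ∀k (¬F(q) ∨ ¬F(k))
The quantifier ∀q sits under an odd number of negations (counting the antecedent side of each →), so it flips to ∃q.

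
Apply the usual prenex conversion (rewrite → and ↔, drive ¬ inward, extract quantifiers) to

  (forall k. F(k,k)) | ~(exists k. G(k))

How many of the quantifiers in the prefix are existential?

0

Drive negations inward (¬∀x A ≡ ∃x ¬A, ¬∃x A ≡ ∀x ¬A, De Morgan for ∧/∨):
  (forall k. F(k,k)) | (forall k. ~G(k))
Rename bound variables to avoid capture: k↦z1.
  (forall k. F(k,k)) | (forall z1. ~G(z1))
Finally move all quantifiers to the prefix:
  forall k. forall z1. (F(k,k) | ~G(z1))
The prefix is forall k forall z1: 2 universal, 0 existential.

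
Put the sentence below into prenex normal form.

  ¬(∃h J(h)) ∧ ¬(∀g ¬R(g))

Drive negations inward (¬∀x A ≡ ∃x ¬A, ¬∃x A ≡ ∀x ¬A, De Morgan for ∧/∨):
  (∀h ¬J(h)) ∧ (∃g R(g))
All bound variables are already distinct, so no renaming is needed.
Pull the quantifiers to the front (each side's bound variable is not free in the other side):
  ∀h ∃g (¬J(h) ∧ R(g))

∀h ∃g (¬J(h) ∧ R(g))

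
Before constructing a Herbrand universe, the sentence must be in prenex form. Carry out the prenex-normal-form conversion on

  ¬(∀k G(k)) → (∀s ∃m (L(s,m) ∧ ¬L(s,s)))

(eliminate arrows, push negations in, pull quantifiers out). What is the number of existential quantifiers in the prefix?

Rewrite implications/biconditionals: A → B as ¬A ∨ B.
  ¬¬(∀k G(k)) ∨ (∀s ∃m (L(s,m) ∧ ¬L(s,s)))
Move each ¬ inward, flipping quantifiers it crosses:
  (∀k G(k)) ∨ (∀s ∃m (L(s,m) ∧ ¬L(s,s)))
All bound variables are already distinct, so no renaming is needed.
Finally move all quantifiers to the prefix:
  ∀k ∀s ∃m (G(k) ∨ L(s,m) ∧ ¬L(s,s))
The prefix is ∀k ∀s ∃m: 2 universal, 1 existential.

1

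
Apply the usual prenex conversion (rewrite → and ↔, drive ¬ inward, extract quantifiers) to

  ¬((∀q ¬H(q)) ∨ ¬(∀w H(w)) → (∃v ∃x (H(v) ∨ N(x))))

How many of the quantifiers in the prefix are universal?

3

First replace A → B with ¬A ∨ B.
  ¬(¬((∀q ¬H(q)) ∨ ¬(∀w H(w))) ∨ (∃v ∃x (H(v) ∨ N(x))))
Move each ¬ inward, flipping quantifiers it crosses:
  ((∀q ¬H(q)) ∨ (∃w ¬H(w))) ∧ (∀v ∀x (¬H(v) ∧ ¬N(x)))
All bound variables are already distinct, so no renaming is needed.
Finally move all quantifiers to the prefix:
  ∀q ∃w ∀v ∀x ((¬H(q) ∨ ¬H(w)) ∧ ¬H(v) ∧ ¬N(x))
The prefix is ∀q ∃w ∀v ∀x: 3 universal, 1 existential.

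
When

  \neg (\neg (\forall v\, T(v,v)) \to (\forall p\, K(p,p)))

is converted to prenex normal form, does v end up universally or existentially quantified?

existential

Rewrite implications/biconditionals: A → B as ¬A ∨ B.
  \neg (\neg \neg (\forall v\, T(v,v)) \lor (\forall p\, K(p,p)))
Drive negations inward (¬∀x A ≡ ∃x ¬A, ¬∃x A ≡ ∀x ¬A, De Morgan for ∧/∨):
  (\exists v\, \neg T(v,v)) \land (\exists p\, \neg K(p,p))
Pull the quantifiers to the front (each side's bound variable is not free in the other side):
  \exists v\, \exists p\, (\neg T(v,v) \land \neg K(p,p))
The quantifier \forall v sits under an odd number of negations (counting the antecedent side of each →), so it flips to \exists v.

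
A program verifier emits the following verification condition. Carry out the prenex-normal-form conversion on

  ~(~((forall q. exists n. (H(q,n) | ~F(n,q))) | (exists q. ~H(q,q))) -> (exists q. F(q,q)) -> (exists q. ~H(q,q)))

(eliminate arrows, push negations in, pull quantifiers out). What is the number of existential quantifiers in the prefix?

Eliminate → and ↔ using ¬ and ∨.
  ~(~~((forall q. exists n. (H(q,n) | ~F(n,q))) | (exists q. ~H(q,q))) | ~(exists q. F(q,q)) | (exists q. ~H(q,q)))
Move each ¬ inward, flipping quantifiers it crosses:
  (exists q. forall n. (~H(q,n) & F(n,q))) & (forall q. H(q,q)) & (exists q. F(q,q)) & (forall q. H(q,q))
Standardize variables apart so no two quantifiers bind the same name: q↦x, q↦u1, q↦w1.
  (exists q. forall n. (~H(q,n) & F(n,q))) & (forall x. H(x,x)) & (exists u1. F(u1,u1)) & (forall w1. H(w1,w1))
Pull the quantifiers to the front (each side's bound variable is not free in the other side):
  exists q. forall n. forall x. exists u1. forall w1. (~H(q,n) & F(n,q) & H(x,x) & F(u1,u1) & H(w1,w1))
The prefix is exists q forall n forall x exists u1 forall w1: 3 universal, 2 existential.

2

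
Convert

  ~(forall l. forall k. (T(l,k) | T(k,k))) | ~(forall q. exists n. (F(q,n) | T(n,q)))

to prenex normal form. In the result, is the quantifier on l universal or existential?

existential

Push ¬ through the quantifiers and connectives to reach negation normal form:
  (exists l. exists k. (~T(l,k) & ~T(k,k))) | (exists q. forall n. (~F(q,n) & ~T(n,q)))
All bound variables are already distinct, so no renaming is needed.
Extract every quantifier outward, since the variables are now distinct and don't occur free across branches:
  exists l. exists k. exists q. forall n. (~T(l,k) & ~T(k,k) | ~F(q,n) & ~T(n,q))
The quantifier forall l sits under an odd number of negations, so it flips to exists l.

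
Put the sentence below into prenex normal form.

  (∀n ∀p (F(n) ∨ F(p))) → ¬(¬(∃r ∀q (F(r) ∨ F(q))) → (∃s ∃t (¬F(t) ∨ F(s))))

∃n ∃p ∀r ∃q ∀s ∀t (¬F(n) ∧ ¬F(p) ∨ ¬F(r) ∧ ¬F(q) ∧ F(t) ∧ ¬F(s))

Rewrite implications/biconditionals: A → B as ¬A ∨ B.
  ¬(∀n ∀p (F(n) ∨ F(p))) ∨ ¬(¬¬(∃r ∀q (F(r) ∨ F(q))) ∨ (∃s ∃t (¬F(t) ∨ F(s))))
Push ¬ through the quantifiers and connectives to reach negation normal form:
  (∃n ∃p (¬F(n) ∧ ¬F(p))) ∨ (∀r ∃q (¬F(r) ∧ ¬F(q))) ∧ (∀s ∀t (F(t) ∧ ¬F(s)))
All bound variables are already distinct, so no renaming is needed.
Extract every quantifier outward, since the variables are now distinct and don't occur free across branches:
  ∃n ∃p ∀r ∃q ∀s ∀t (¬F(n) ∧ ¬F(p) ∨ ¬F(r) ∧ ¬F(q) ∧ F(t) ∧ ¬F(s))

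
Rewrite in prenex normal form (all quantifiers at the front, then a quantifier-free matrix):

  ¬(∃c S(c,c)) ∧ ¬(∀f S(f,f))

Drive negations inward (¬∀x A ≡ ∃x ¬A, ¬∃x A ≡ ∀x ¬A, De Morgan for ∧/∨):
  (∀c ¬S(c,c)) ∧ (∃f ¬S(f,f))
All bound variables are already distinct, so no renaming is needed.
Pull the quantifiers to the front (each side's bound variable is not free in the other side):
  ∀c ∃f (¬S(c,c) ∧ ¬S(f,f))

∀c ∃f (¬S(c,c) ∧ ¬S(f,f))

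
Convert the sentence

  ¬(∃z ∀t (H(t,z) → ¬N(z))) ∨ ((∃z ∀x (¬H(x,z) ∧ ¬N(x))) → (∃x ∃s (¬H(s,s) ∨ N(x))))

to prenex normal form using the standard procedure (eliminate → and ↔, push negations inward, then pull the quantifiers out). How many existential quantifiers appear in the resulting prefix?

4

Rewrite implications/biconditionals: A → B as ¬A ∨ B.
  ¬(∃z ∀t (¬H(t,z) ∨ ¬N(z))) ∨ ¬(∃z ∀x (¬H(x,z) ∧ ¬N(x))) ∨ (∃x ∃s (¬H(s,s) ∨ N(x)))
Move each ¬ inward, flipping quantifiers it crosses:
  (∀z ∃t (H(t,z) ∧ N(z))) ∨ (∀z ∃x (H(x,z) ∨ N(x))) ∨ (∃x ∃s (¬H(s,s) ∨ N(x)))
Give each quantifier a distinct variable: z↦v, x↦u.
  (∀z ∃t (H(t,z) ∧ N(z))) ∨ (∀v ∃x (H(x,v) ∨ N(x))) ∨ (∃u ∃s (¬H(s,s) ∨ N(u)))
Pull the quantifiers to the front (each side's bound variable is not free in the other side):
  ∀z ∃t ∀v ∃x ∃u ∃s (H(t,z) ∧ N(z) ∨ H(x,v) ∨ N(x) ∨ ¬H(s,s) ∨ N(u))
The prefix is ∀z ∃t ∀v ∃x ∃u ∃s: 2 universal, 4 existential.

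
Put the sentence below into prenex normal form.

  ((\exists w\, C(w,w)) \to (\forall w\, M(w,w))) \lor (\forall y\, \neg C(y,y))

Rewrite implications/biconditionals: A → B as ¬A ∨ B.
  \neg (\exists w\, C(w,w)) \lor (\forall w\, M(w,w)) \lor (\forall y\, \neg C(y,y))
Drive negations inward (¬∀x A ≡ ∃x ¬A, ¬∃x A ≡ ∀x ¬A, De Morgan for ∧/∨):
  (\forall w\, \neg C(w,w)) \lor (\forall w\, M(w,w)) \lor (\forall y\, \neg C(y,y))
Standardize variables apart so no two quantifiers bind the same name: w↦v1.
  (\forall w\, \neg C(w,w)) \lor (\forall v1\, M(v1,v1)) \lor (\forall y\, \neg C(y,y))
Pull the quantifiers to the front (each side's bound variable is not free in the other side):
  \forall w\, \forall v1\, \forall y\, (\neg C(w,w) \lor M(v1,v1) \lor \neg C(y,y))

\forall w\, \forall v1\, \forall y\, (\neg C(w,w) \lor M(v1,v1) \lor \neg C(y,y))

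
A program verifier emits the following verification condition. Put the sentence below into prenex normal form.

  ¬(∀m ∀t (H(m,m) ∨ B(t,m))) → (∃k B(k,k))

∀m ∀t ∃k (H(m,m) ∨ B(t,m) ∨ B(k,k))

Eliminate → and ↔ using ¬ and ∨.
  ¬¬(∀m ∀t (H(m,m) ∨ B(t,m))) ∨ (∃k B(k,k))
Push ¬ through the quantifiers and connectives to reach negation normal form:
  (∀m ∀t (H(m,m) ∨ B(t,m))) ∨ (∃k B(k,k))
All bound variables are already distinct, so no renaming is needed.
Extract every quantifier outward, since the variables are now distinct and don't occur free across branches:
  ∀m ∀t ∃k (H(m,m) ∨ B(t,m) ∨ B(k,k))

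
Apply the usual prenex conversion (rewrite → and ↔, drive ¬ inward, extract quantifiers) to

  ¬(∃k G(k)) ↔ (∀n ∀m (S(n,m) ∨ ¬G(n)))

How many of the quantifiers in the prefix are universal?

3

Rewrite implications/biconditionals: A → B as ¬A ∨ B; A ↔ B as (¬A ∨ B) ∧ (¬B ∨ A).
  (¬¬(∃k G(k)) ∨ (∀n ∀m (S(n,m) ∨ ¬G(n)))) ∧ (¬(∀n ∀m (S(n,m) ∨ ¬G(n))) ∨ ¬(∃k G(k)))
Move each ¬ inward, flipping quantifiers it crosses:
  ((∃k G(k)) ∨ (∀n ∀m (S(n,m) ∨ ¬G(n)))) ∧ ((∃n ∃m (¬S(n,m) ∧ G(n))) ∨ (∀k ¬G(k)))
Rename bound variables to avoid capture: n↦p, m↦y1, k↦q.
  ((∃k G(k)) ∨ (∀n ∀m (S(n,m) ∨ ¬G(n)))) ∧ ((∃p ∃y1 (¬S(p,y1) ∧ G(p))) ∨ (∀q ¬G(q)))
Finally move all quantifiers to the prefix:
  ∃k ∀n ∀m ∃p ∃y1 ∀q ((G(k) ∨ S(n,m) ∨ ¬G(n)) ∧ (¬S(p,y1) ∧ G(p) ∨ ¬G(q)))
The prefix is ∃k ∀n ∀m ∃p ∃y1 ∀q: 3 universal, 3 existential.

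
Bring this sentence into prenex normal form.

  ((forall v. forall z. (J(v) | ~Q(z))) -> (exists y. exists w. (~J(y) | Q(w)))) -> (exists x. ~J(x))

Rewrite implications/biconditionals: A → B as ¬A ∨ B.
  ~(~(forall v. forall z. (J(v) | ~Q(z))) | (exists y. exists w. (~J(y) | Q(w)))) | (exists x. ~J(x))
Push ¬ through the quantifiers and connectives to reach negation normal form:
  (forall v. forall z. (J(v) | ~Q(z))) & (forall y. forall w. (J(y) & ~Q(w))) | (exists x. ~J(x))
All bound variables are already distinct, so no renaming is needed.
Finally move all quantifiers to the prefix:
  forall v. forall z. forall y. forall w. exists x. ((J(v) | ~Q(z)) & J(y) & ~Q(w) | ~J(x))

forall v. forall z. forall y. forall w. exists x. ((J(v) | ~Q(z)) & J(y) & ~Q(w) | ~J(x))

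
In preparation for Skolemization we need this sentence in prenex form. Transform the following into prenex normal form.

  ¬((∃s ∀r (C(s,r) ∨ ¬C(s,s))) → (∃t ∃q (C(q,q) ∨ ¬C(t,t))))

Rewrite implications/biconditionals: A → B as ¬A ∨ B.
  ¬(¬(∃s ∀r (C(s,r) ∨ ¬C(s,s))) ∨ (∃t ∃q (C(q,q) ∨ ¬C(t,t))))
Move each ¬ inward, flipping quantifiers it crosses:
  (∃s ∀r (C(s,r) ∨ ¬C(s,s))) ∧ (∀t ∀q (¬C(q,q) ∧ C(t,t)))
Pull the quantifiers to the front (each side's bound variable is not free in the other side):
  ∃s ∀r ∀t ∀q ((C(s,r) ∨ ¬C(s,s)) ∧ ¬C(q,q) ∧ C(t,t))

∃s ∀r ∀t ∀q ((C(s,r) ∨ ¬C(s,s)) ∧ ¬C(q,q) ∧ C(t,t))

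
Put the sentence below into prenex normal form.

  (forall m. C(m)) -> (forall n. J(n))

Eliminate → and ↔ using ¬ and ∨.
  ~(forall m. C(m)) | (forall n. J(n))
Move each ¬ inward, flipping quantifiers it crosses:
  (exists m. ~C(m)) | (forall n. J(n))
All bound variables are already distinct, so no renaming is needed.
Extract every quantifier outward, since the variables are now distinct and don't occur free across branches:
  exists m. forall n. (~C(m) | J(n))

exists m. forall n. (~C(m) | J(n))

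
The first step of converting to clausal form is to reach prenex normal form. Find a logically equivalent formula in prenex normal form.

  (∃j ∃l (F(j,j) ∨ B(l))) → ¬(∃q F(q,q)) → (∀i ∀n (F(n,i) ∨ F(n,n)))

∀j ∀l ∃q ∀i ∀n (¬F(j,j) ∧ ¬B(l) ∨ F(q,q) ∨ F(n,i) ∨ F(n,n))

First replace A → B with ¬A ∨ B.
  ¬(∃j ∃l (F(j,j) ∨ B(l))) ∨ ¬¬(∃q F(q,q)) ∨ (∀i ∀n (F(n,i) ∨ F(n,n)))
Move each ¬ inward, flipping quantifiers it crosses:
  (∀j ∀l (¬F(j,j) ∧ ¬B(l))) ∨ (∃q F(q,q)) ∨ (∀i ∀n (F(n,i) ∨ F(n,n)))
Extract every quantifier outward, since the variables are now distinct and don't occur free across branches:
  ∀j ∀l ∃q ∀i ∀n (¬F(j,j) ∧ ¬B(l) ∨ F(q,q) ∨ F(n,i) ∨ F(n,n))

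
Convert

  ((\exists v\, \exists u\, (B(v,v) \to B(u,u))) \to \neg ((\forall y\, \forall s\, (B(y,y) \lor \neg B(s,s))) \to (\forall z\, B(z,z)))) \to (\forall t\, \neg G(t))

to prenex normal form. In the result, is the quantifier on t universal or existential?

First replace A → B with ¬A ∨ B.
  \neg (\neg (\exists v\, \exists u\, (\neg B(v,v) \lor B(u,u))) \lor \neg (\neg (\forall y\, \forall s\, (B(y,y) \lor \neg B(s,s))) \lor (\forall z\, B(z,z)))) \lor (\forall t\, \neg G(t))
Drive negations inward (¬∀x A ≡ ∃x ¬A, ¬∃x A ≡ ∀x ¬A, De Morgan for ∧/∨):
  (\exists v\, \exists u\, (\neg B(v,v) \lor B(u,u))) \land ((\exists y\, \exists s\, (\neg B(y,y) \land B(s,s))) \lor (\forall z\, B(z,z))) \lor (\forall t\, \neg G(t))
All bound variables are already distinct, so no renaming is needed.
Finally move all quantifiers to the prefix:
  \exists v\, \exists u\, \exists y\, \exists s\, \forall z\, \forall t\, ((\neg B(v,v) \lor B(u,u)) \land (\neg B(y,y) \land B(s,s) \lor B(z,z)) \lor \neg G(t))
The quantifier \forall t sits under an even number of negations (counting the antecedent side of each →), so it remains universal.

universal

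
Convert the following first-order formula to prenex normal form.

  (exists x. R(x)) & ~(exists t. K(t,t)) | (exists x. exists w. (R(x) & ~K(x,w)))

exists x. forall t. exists v. exists w. (R(x) & ~K(t,t) | R(v) & ~K(v,w))

Drive negations inward (¬∀x A ≡ ∃x ¬A, ¬∃x A ≡ ∀x ¬A, De Morgan for ∧/∨):
  (exists x. R(x)) & (forall t. ~K(t,t)) | (exists x. exists w. (R(x) & ~K(x,w)))
Give each quantifier a distinct variable: x↦v.
  (exists x. R(x)) & (forall t. ~K(t,t)) | (exists v. exists w. (R(v) & ~K(v,w)))
Extract every quantifier outward, since the variables are now distinct and don't occur free across branches:
  exists x. forall t. exists v. exists w. (R(x) & ~K(t,t) | R(v) & ~K(v,w))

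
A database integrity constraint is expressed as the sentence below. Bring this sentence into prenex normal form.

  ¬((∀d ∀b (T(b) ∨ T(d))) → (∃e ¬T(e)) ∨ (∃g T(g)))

First replace A → B with ¬A ∨ B.
  ¬(¬(∀d ∀b (T(b) ∨ T(d))) ∨ (∃e ¬T(e)) ∨ (∃g T(g)))
Drive negations inward (¬∀x A ≡ ∃x ¬A, ¬∃x A ≡ ∀x ¬A, De Morgan for ∧/∨):
  (∀d ∀b (T(b) ∨ T(d))) ∧ (∀e T(e)) ∧ (∀g ¬T(g))
All bound variables are already distinct, so no renaming is needed.
Finally move all quantifiers to the prefix:
  ∀d ∀b ∀e ∀g ((T(b) ∨ T(d)) ∧ T(e) ∧ ¬T(g))

∀d ∀b ∀e ∀g ((T(b) ∨ T(d)) ∧ T(e) ∧ ¬T(g))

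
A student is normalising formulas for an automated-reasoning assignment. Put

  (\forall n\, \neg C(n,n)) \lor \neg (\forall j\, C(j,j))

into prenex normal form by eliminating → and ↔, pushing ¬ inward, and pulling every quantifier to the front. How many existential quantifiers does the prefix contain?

Drive negations inward (¬∀x A ≡ ∃x ¬A, ¬∃x A ≡ ∀x ¬A, De Morgan for ∧/∨):
  (\forall n\, \neg C(n,n)) \lor (\exists j\, \neg C(j,j))
All bound variables are already distinct, so no renaming is needed.
Pull the quantifiers to the front (each side's bound variable is not free in the other side):
  \forall n\, \exists j\, (\neg C(n,n) \lor \neg C(j,j))
The prefix is \forall n \exists j: 1 universal, 1 existential.

1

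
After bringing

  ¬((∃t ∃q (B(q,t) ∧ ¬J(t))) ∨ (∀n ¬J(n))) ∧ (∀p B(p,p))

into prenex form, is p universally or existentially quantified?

Move each ¬ inward, flipping quantifiers it crosses:
  (∀t ∀q (¬B(q,t) ∨ J(t))) ∧ (∃n J(n)) ∧ (∀p B(p,p))
Pull the quantifiers to the front (each side's bound variable is not free in the other side):
  ∀t ∀q ∃n ∀p ((¬B(q,t) ∨ J(t)) ∧ J(n) ∧ B(p,p))
The quantifier ∀p sits under an even number of negations, so it remains universal.

universal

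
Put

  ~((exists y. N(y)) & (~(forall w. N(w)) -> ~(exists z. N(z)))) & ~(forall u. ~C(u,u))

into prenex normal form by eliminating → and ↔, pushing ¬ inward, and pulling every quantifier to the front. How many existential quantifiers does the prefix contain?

Rewrite implications/biconditionals: A → B as ¬A ∨ B.
  ~((exists y. N(y)) & (~~(forall w. N(w)) | ~(exists z. N(z)))) & ~(forall u. ~C(u,u))
Push ¬ through the quantifiers and connectives to reach negation normal form:
  ((forall y. ~N(y)) | (exists w. ~N(w)) & (exists z. N(z))) & (exists u. C(u,u))
All bound variables are already distinct, so no renaming is needed.
Extract every quantifier outward, since the variables are now distinct and don't occur free across branches:
  forall y. exists w. exists z. exists u. ((~N(y) | ~N(w) & N(z)) & C(u,u))
The prefix is forall y exists w exists z exists u: 1 universal, 3 existential.

3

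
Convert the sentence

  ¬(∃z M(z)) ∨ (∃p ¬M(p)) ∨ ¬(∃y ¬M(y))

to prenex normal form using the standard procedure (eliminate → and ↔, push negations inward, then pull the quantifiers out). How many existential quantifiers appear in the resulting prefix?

Push ¬ through the quantifiers and connectives to reach negation normal form:
  (∀z ¬M(z)) ∨ (∃p ¬M(p)) ∨ (∀y M(y))
All bound variables are already distinct, so no renaming is needed.
Extract every quantifier outward, since the variables are now distinct and don't occur free across branches:
  ∀z ∃p ∀y (¬M(z) ∨ ¬M(p) ∨ M(y))
The prefix is ∀z ∃p ∀y: 2 universal, 1 existential.

1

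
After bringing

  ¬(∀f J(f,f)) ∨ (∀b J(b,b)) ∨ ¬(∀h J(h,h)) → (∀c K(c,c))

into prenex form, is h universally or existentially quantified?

Rewrite implications/biconditionals: A → B as ¬A ∨ B.
  ¬(¬(∀f J(f,f)) ∨ (∀b J(b,b)) ∨ ¬(∀h J(h,h))) ∨ (∀c K(c,c))
Drive negations inward (¬∀x A ≡ ∃x ¬A, ¬∃x A ≡ ∀x ¬A, De Morgan for ∧/∨):
  (∀f J(f,f)) ∧ (∃b ¬J(b,b)) ∧ (∀h J(h,h)) ∨ (∀c K(c,c))
All bound variables are already distinct, so no renaming is needed.
Pull the quantifiers to the front (each side's bound variable is not free in the other side):
  ∀f ∃b ∀h ∀c (J(f,f) ∧ ¬J(b,b) ∧ J(h,h) ∨ K(c,c))
The quantifier ∀h sits under an even number of negations (counting the antecedent side of each →), so it remains universal.

universal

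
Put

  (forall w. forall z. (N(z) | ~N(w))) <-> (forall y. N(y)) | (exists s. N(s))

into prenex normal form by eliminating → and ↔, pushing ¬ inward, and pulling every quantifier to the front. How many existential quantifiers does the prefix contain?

4

Rewrite implications/biconditionals: A → B as ¬A ∨ B; A ↔ B as (¬A ∨ B) ∧ (¬B ∨ A).
  (~(forall w. forall z. (N(z) | ~N(w))) | (forall y. N(y)) | (exists s. N(s))) & (~((forall y. N(y)) | (exists s. N(s))) | (forall w. forall z. (N(z) | ~N(w))))
Push ¬ through the quantifiers and connectives to reach negation normal form:
  ((exists w. exists z. (~N(z) & N(w))) | (forall y. N(y)) | (exists s. N(s))) & ((exists y. ~N(y)) & (forall s. ~N(s)) | (forall w. forall z. (N(z) | ~N(w))))
Standardize variables apart so no two quantifiers bind the same name: y↦a, s↦b, w↦c, z↦t.
  ((exists w. exists z. (~N(z) & N(w))) | (forall y. N(y)) | (exists s. N(s))) & ((exists a. ~N(a)) & (forall b. ~N(b)) | (forall c. forall t. (N(t) | ~N(c))))
Finally move all quantifiers to the prefix:
  exists w. exists z. forall y. exists s. exists a. forall b. forall c. forall t. ((~N(z) & N(w) | N(y) | N(s)) & (~N(a) & ~N(b) | N(t) | ~N(c)))
The prefix is exists w exists z forall y exists s exists a forall b forall c forall t: 4 universal, 4 existential.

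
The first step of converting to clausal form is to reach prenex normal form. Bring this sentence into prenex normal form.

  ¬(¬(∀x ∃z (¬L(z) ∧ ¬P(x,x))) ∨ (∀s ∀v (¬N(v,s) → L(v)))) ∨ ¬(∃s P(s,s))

∀x ∃z ∃s ∃v ∀x1 (¬L(z) ∧ ¬P(x,x) ∧ ¬N(v,s) ∧ ¬L(v) ∨ ¬P(x1,x1))

Eliminate → and ↔ using ¬ and ∨.
  ¬(¬(∀x ∃z (¬L(z) ∧ ¬P(x,x))) ∨ (∀s ∀v (¬¬N(v,s) ∨ L(v)))) ∨ ¬(∃s P(s,s))
Move each ¬ inward, flipping quantifiers it crosses:
  (∀x ∃z (¬L(z) ∧ ¬P(x,x))) ∧ (∃s ∃v (¬N(v,s) ∧ ¬L(v))) ∨ (∀s ¬P(s,s))
Standardize variables apart so no two quantifiers bind the same name: s↦x1.
  (∀x ∃z (¬L(z) ∧ ¬P(x,x))) ∧ (∃s ∃v (¬N(v,s) ∧ ¬L(v))) ∨ (∀x1 ¬P(x1,x1))
Extract every quantifier outward, since the variables are now distinct and don't occur free across branches:
  ∀x ∃z ∃s ∃v ∀x1 (¬L(z) ∧ ¬P(x,x) ∧ ¬N(v,s) ∧ ¬L(v) ∨ ¬P(x1,x1))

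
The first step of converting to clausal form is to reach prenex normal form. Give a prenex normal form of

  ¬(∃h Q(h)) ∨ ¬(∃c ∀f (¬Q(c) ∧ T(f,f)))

∀h ∀c ∃f (¬Q(h) ∨ Q(c) ∨ ¬T(f,f))

Drive negations inward (¬∀x A ≡ ∃x ¬A, ¬∃x A ≡ ∀x ¬A, De Morgan for ∧/∨):
  (∀h ¬Q(h)) ∨ (∀c ∃f (Q(c) ∨ ¬T(f,f)))
All bound variables are already distinct, so no renaming is needed.
Finally move all quantifiers to the prefix:
  ∀h ∀c ∃f (¬Q(h) ∨ Q(c) ∨ ¬T(f,f))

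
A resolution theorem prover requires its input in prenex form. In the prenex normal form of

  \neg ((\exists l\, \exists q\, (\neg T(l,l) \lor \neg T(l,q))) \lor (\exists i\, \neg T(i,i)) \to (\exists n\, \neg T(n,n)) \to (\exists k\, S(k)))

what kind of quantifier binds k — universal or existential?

universal

Eliminate → and ↔ using ¬ and ∨.
  \neg (\neg ((\exists l\, \exists q\, (\neg T(l,l) \lor \neg T(l,q))) \lor (\exists i\, \neg T(i,i))) \lor \neg (\exists n\, \neg T(n,n)) \lor (\exists k\, S(k)))
Move each ¬ inward, flipping quantifiers it crosses:
  ((\exists l\, \exists q\, (\neg T(l,l) \lor \neg T(l,q))) \lor (\exists i\, \neg T(i,i))) \land (\exists n\, \neg T(n,n)) \land (\forall k\, \neg S(k))
All bound variables are already distinct, so no renaming is needed.
Pull the quantifiers to the front (each side's bound variable is not free in the other side):
  \exists l\, \exists q\, \exists i\, \exists n\, \forall k\, ((\neg T(l,l) \lor \neg T(l,q) \lor \neg T(i,i)) \land \neg T(n,n) \land \neg S(k))
The quantifier \exists k sits under an odd number of negations (counting the antecedent side of each →), so it flips to \forall k.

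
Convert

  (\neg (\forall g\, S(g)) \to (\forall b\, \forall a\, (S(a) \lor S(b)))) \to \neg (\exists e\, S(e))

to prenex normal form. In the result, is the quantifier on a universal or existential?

Eliminate → and ↔ using ¬ and ∨.
  \neg (\neg \neg (\forall g\, S(g)) \lor (\forall b\, \forall a\, (S(a) \lor S(b)))) \lor \neg (\exists e\, S(e))
Move each ¬ inward, flipping quantifiers it crosses:
  (\exists g\, \neg S(g)) \land (\exists b\, \exists a\, (\neg S(a) \land \neg S(b))) \lor (\forall e\, \neg S(e))
All bound variables are already distinct, so no renaming is needed.
Extract every quantifier outward, since the variables are now distinct and don't occur free across branches:
  \exists g\, \exists b\, \exists a\, \forall e\, (\neg S(g) \land \neg S(a) \land \neg S(b) \lor \neg S(e))
The quantifier \forall a sits under an odd number of negations (counting the antecedent side of each →), so it flips to \exists a.

existential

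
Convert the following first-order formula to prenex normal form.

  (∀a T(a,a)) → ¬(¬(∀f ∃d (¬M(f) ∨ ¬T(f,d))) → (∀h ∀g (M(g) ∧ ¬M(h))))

First replace A → B with ¬A ∨ B.
  ¬(∀a T(a,a)) ∨ ¬(¬¬(∀f ∃d (¬M(f) ∨ ¬T(f,d))) ∨ (∀h ∀g (M(g) ∧ ¬M(h))))
Push ¬ through the quantifiers and connectives to reach negation normal form:
  (∃a ¬T(a,a)) ∨ (∃f ∀d (M(f) ∧ T(f,d))) ∧ (∃h ∃g (¬M(g) ∨ M(h)))
All bound variables are already distinct, so no renaming is needed.
Pull the quantifiers to the front (each side's bound variable is not free in the other side):
  ∃a ∃f ∀d ∃h ∃g (¬T(a,a) ∨ M(f) ∧ T(f,d) ∧ (¬M(g) ∨ M(h)))

∃a ∃f ∀d ∃h ∃g (¬T(a,a) ∨ M(f) ∧ T(f,d) ∧ (¬M(g) ∨ M(h)))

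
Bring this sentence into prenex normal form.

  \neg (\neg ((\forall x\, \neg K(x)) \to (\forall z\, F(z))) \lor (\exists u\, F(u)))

Rewrite implications/biconditionals: A → B as ¬A ∨ B.
  \neg (\neg (\neg (\forall x\, \neg K(x)) \lor (\forall z\, F(z))) \lor (\exists u\, F(u)))
Move each ¬ inward, flipping quantifiers it crosses:
  ((\exists x\, K(x)) \lor (\forall z\, F(z))) \land (\forall u\, \neg F(u))
Pull the quantifiers to the front (each side's bound variable is not free in the other side):
  \exists x\, \forall z\, \forall u\, ((K(x) \lor F(z)) \land \neg F(u))

\exists x\, \forall z\, \forall u\, ((K(x) \lor F(z)) \land \neg F(u))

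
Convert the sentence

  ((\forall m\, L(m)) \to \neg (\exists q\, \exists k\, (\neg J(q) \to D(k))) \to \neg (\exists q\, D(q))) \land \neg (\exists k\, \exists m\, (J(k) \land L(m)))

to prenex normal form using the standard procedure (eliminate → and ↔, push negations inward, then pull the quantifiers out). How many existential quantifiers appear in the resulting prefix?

Rewrite implications/biconditionals: A → B as ¬A ∨ B.
  (\neg (\forall m\, L(m)) \lor \neg \neg (\exists q\, \exists k\, (\neg \neg J(q) \lor D(k))) \lor \neg (\exists q\, D(q))) \land \neg (\exists k\, \exists m\, (J(k) \land L(m)))
Drive negations inward (¬∀x A ≡ ∃x ¬A, ¬∃x A ≡ ∀x ¬A, De Morgan for ∧/∨):
  ((\exists m\, \neg L(m)) \lor (\exists q\, \exists k\, (J(q) \lor D(k))) \lor (\forall q\, \neg D(q))) \land (\forall k\, \forall m\, (\neg J(k) \lor \neg L(m)))
Rename bound variables to avoid capture: q↦u1, k↦t, m↦y.
  ((\exists m\, \neg L(m)) \lor (\exists q\, \exists k\, (J(q) \lor D(k))) \lor (\forall u1\, \neg D(u1))) \land (\forall t\, \forall y\, (\neg J(t) \lor \neg L(y)))
Finally move all quantifiers to the prefix:
  \exists m\, \exists q\, \exists k\, \forall u1\, \forall t\, \forall y\, ((\neg L(m) \lor J(q) \lor D(k) \lor \neg D(u1)) \land (\neg J(t) \lor \neg L(y)))
The prefix is \exists m \exists q \exists k \forall u1 \forall t \forall y: 3 universal, 3 existential.

3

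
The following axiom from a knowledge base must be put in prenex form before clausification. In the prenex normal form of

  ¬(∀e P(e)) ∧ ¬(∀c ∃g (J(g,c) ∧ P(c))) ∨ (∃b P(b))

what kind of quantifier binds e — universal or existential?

existential

Move each ¬ inward, flipping quantifiers it crosses:
  (∃e ¬P(e)) ∧ (∃c ∀g (¬J(g,c) ∨ ¬P(c))) ∨ (∃b P(b))
Pull the quantifiers to the front (each side's bound variable is not free in the other side):
  ∃e ∃c ∀g ∃b (¬P(e) ∧ (¬J(g,c) ∨ ¬P(c)) ∨ P(b))
The quantifier ∀e sits under an odd number of negations, so it flips to ∃e.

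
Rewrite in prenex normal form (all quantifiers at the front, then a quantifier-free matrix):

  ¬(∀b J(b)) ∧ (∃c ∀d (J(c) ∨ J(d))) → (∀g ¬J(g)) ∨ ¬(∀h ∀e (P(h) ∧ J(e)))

∀b ∀c ∃d ∀g ∃h ∃e (J(b) ∨ ¬J(c) ∧ ¬J(d) ∨ ¬J(g) ∨ ¬P(h) ∨ ¬J(e))

Rewrite implications/biconditionals: A → B as ¬A ∨ B.
  ¬(¬(∀b J(b)) ∧ (∃c ∀d (J(c) ∨ J(d)))) ∨ (∀g ¬J(g)) ∨ ¬(∀h ∀e (P(h) ∧ J(e)))
Push ¬ through the quantifiers and connectives to reach negation normal form:
  (∀b J(b)) ∨ (∀c ∃d (¬J(c) ∧ ¬J(d))) ∨ (∀g ¬J(g)) ∨ (∃h ∃e (¬P(h) ∨ ¬J(e)))
All bound variables are already distinct, so no renaming is needed.
Pull the quantifiers to the front (each side's bound variable is not free in the other side):
  ∀b ∀c ∃d ∀g ∃h ∃e (J(b) ∨ ¬J(c) ∧ ¬J(d) ∨ ¬J(g) ∨ ¬P(h) ∨ ¬J(e))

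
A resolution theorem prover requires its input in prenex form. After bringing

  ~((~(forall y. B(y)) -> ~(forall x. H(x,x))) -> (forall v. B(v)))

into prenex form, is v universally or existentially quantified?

First replace A → B with ¬A ∨ B.
  ~(~(~~(forall y. B(y)) | ~(forall x. H(x,x))) | (forall v. B(v)))
Move each ¬ inward, flipping quantifiers it crosses:
  ((forall y. B(y)) | (exists x. ~H(x,x))) & (exists v. ~B(v))
Finally move all quantifiers to the prefix:
  forall y. exists x. exists v. ((B(y) | ~H(x,x)) & ~B(v))
The quantifier forall v sits under an odd number of negations (counting the antecedent side of each →), so it flips to exists v.

existential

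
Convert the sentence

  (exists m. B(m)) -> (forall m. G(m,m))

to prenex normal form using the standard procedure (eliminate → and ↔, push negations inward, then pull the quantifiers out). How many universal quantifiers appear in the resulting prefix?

Rewrite implications/biconditionals: A → B as ¬A ∨ B.
  ~(exists m. B(m)) | (forall m. G(m,m))
Move each ¬ inward, flipping quantifiers it crosses:
  (forall m. ~B(m)) | (forall m. G(m,m))
Rename bound variables to avoid capture: m↦p.
  (forall m. ~B(m)) | (forall p. G(p,p))
Extract every quantifier outward, since the variables are now distinct and don't occur free across branches:
  forall m. forall p. (~B(m) | G(p,p))
The prefix is forall m forall p: 2 universal, 0 existential.

2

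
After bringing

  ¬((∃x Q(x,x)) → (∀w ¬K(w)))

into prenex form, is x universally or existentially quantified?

existential

First replace A → B with ¬A ∨ B.
  ¬(¬(∃x Q(x,x)) ∨ (∀w ¬K(w)))
Push ¬ through the quantifiers and connectives to reach negation normal form:
  (∃x Q(x,x)) ∧ (∃w K(w))
All bound variables are already distinct, so no renaming is needed.
Finally move all quantifiers to the prefix:
  ∃x ∃w (Q(x,x) ∧ K(w))
The quantifier ∃x sits under an even number of negations (counting the antecedent side of each →), so it remains existential.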